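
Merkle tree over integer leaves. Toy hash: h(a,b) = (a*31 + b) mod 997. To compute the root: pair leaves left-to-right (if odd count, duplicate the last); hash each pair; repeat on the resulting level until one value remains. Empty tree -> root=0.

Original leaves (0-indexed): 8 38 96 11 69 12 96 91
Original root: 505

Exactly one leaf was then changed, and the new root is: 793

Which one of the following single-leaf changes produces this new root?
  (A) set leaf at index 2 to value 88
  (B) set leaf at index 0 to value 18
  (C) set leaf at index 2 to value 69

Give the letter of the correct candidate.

Answer: A

Derivation:
Original leaves: [8, 38, 96, 11, 69, 12, 96, 91]
Target new root: 793
Try each candidate change and compute the resulting root:
Candidate A: set leaf[2] = 88 -> leaves = [8, 38, 88, 11, 69, 12, 96, 91]
  L0: [8, 38, 88, 11, 69, 12, 96, 91]
  L1: h(8,38)=(8*31+38)%997=286 h(88,11)=(88*31+11)%997=745 h(69,12)=(69*31+12)%997=157 h(96,91)=(96*31+91)%997=76 -> [286, 745, 157, 76]
  L2: h(286,745)=(286*31+745)%997=638 h(157,76)=(157*31+76)%997=955 -> [638, 955]
  L3: h(638,955)=(638*31+955)%997=793 -> [793]
  root = 793 == target 793  ** MATCH **
Candidate B: set leaf[0] = 18 -> leaves = [18, 38, 96, 11, 69, 12, 96, 91]
  L0: [18, 38, 96, 11, 69, 12, 96, 91]
  L1: h(18,38)=(18*31+38)%997=596 h(96,11)=(96*31+11)%997=993 h(69,12)=(69*31+12)%997=157 h(96,91)=(96*31+91)%997=76 -> [596, 993, 157, 76]
  L2: h(596,993)=(596*31+993)%997=526 h(157,76)=(157*31+76)%997=955 -> [526, 955]
  L3: h(526,955)=(526*31+955)%997=312 -> [312]
  root = 312 != target 793
Candidate C: set leaf[2] = 69 -> leaves = [8, 38, 69, 11, 69, 12, 96, 91]
  L0: [8, 38, 69, 11, 69, 12, 96, 91]
  L1: h(8,38)=(8*31+38)%997=286 h(69,11)=(69*31+11)%997=156 h(69,12)=(69*31+12)%997=157 h(96,91)=(96*31+91)%997=76 -> [286, 156, 157, 76]
  L2: h(286,156)=(286*31+156)%997=49 h(157,76)=(157*31+76)%997=955 -> [49, 955]
  L3: h(49,955)=(49*31+955)%997=480 -> [480]
  root = 480 != target 793
Candidate A produces the target root.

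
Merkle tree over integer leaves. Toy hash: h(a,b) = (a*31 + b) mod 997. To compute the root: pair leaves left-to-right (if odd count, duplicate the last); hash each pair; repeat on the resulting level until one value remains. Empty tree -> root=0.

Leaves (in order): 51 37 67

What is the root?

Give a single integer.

Answer: 458

Derivation:
L0: [51, 37, 67]
L1: h(51,37)=(51*31+37)%997=621 h(67,67)=(67*31+67)%997=150 -> [621, 150]
L2: h(621,150)=(621*31+150)%997=458 -> [458]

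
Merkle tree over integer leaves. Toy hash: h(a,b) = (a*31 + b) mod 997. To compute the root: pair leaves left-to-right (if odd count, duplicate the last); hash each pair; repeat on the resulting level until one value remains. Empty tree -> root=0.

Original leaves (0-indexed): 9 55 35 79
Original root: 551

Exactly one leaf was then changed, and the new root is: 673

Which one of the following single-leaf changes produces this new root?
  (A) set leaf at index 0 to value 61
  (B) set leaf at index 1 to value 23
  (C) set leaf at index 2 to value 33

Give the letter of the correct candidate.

Original leaves: [9, 55, 35, 79]
Target new root: 673
Try each candidate change and compute the resulting root:
Candidate A: set leaf[0] = 61 -> leaves = [61, 55, 35, 79]
  L0: [61, 55, 35, 79]
  L1: h(61,55)=(61*31+55)%997=949 h(35,79)=(35*31+79)%997=167 -> [949, 167]
  L2: h(949,167)=(949*31+167)%997=673 -> [673]
  root = 673 == target 673  ** MATCH **
Candidate B: set leaf[1] = 23 -> leaves = [9, 23, 35, 79]
  L0: [9, 23, 35, 79]
  L1: h(9,23)=(9*31+23)%997=302 h(35,79)=(35*31+79)%997=167 -> [302, 167]
  L2: h(302,167)=(302*31+167)%997=556 -> [556]
  root = 556 != target 673
Candidate C: set leaf[2] = 33 -> leaves = [9, 55, 33, 79]
  L0: [9, 55, 33, 79]
  L1: h(9,55)=(9*31+55)%997=334 h(33,79)=(33*31+79)%997=105 -> [334, 105]
  L2: h(334,105)=(334*31+105)%997=489 -> [489]
  root = 489 != target 673
Candidate A produces the target root.

Answer: A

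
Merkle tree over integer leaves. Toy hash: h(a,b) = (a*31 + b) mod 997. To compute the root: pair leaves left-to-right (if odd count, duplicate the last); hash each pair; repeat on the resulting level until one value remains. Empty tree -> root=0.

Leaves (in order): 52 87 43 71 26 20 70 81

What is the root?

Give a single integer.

L0: [52, 87, 43, 71, 26, 20, 70, 81]
L1: h(52,87)=(52*31+87)%997=702 h(43,71)=(43*31+71)%997=407 h(26,20)=(26*31+20)%997=826 h(70,81)=(70*31+81)%997=257 -> [702, 407, 826, 257]
L2: h(702,407)=(702*31+407)%997=235 h(826,257)=(826*31+257)%997=938 -> [235, 938]
L3: h(235,938)=(235*31+938)%997=247 -> [247]

Answer: 247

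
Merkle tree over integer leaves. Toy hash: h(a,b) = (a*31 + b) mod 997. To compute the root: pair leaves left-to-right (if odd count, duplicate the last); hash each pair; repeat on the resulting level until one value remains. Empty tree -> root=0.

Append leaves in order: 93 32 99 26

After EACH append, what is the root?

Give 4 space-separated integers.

Answer: 93 921 812 739

Derivation:
After append 93 (leaves=[93]):
  L0: [93]
  root=93
After append 32 (leaves=[93, 32]):
  L0: [93, 32]
  L1: h(93,32)=(93*31+32)%997=921 -> [921]
  root=921
After append 99 (leaves=[93, 32, 99]):
  L0: [93, 32, 99]
  L1: h(93,32)=(93*31+32)%997=921 h(99,99)=(99*31+99)%997=177 -> [921, 177]
  L2: h(921,177)=(921*31+177)%997=812 -> [812]
  root=812
After append 26 (leaves=[93, 32, 99, 26]):
  L0: [93, 32, 99, 26]
  L1: h(93,32)=(93*31+32)%997=921 h(99,26)=(99*31+26)%997=104 -> [921, 104]
  L2: h(921,104)=(921*31+104)%997=739 -> [739]
  root=739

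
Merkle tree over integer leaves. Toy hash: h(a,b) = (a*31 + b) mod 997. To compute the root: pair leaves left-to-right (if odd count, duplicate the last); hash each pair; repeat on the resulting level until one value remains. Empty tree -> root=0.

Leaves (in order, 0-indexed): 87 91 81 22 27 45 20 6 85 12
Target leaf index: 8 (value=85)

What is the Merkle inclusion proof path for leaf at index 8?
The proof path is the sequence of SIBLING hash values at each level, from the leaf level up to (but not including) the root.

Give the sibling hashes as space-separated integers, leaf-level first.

Answer: 12 653 956 141

Derivation:
L0 (leaves): [87, 91, 81, 22, 27, 45, 20, 6, 85, 12], target index=8
L1: h(87,91)=(87*31+91)%997=794 [pair 0] h(81,22)=(81*31+22)%997=539 [pair 1] h(27,45)=(27*31+45)%997=882 [pair 2] h(20,6)=(20*31+6)%997=626 [pair 3] h(85,12)=(85*31+12)%997=653 [pair 4] -> [794, 539, 882, 626, 653]
  Sibling for proof at L0: 12
L2: h(794,539)=(794*31+539)%997=228 [pair 0] h(882,626)=(882*31+626)%997=52 [pair 1] h(653,653)=(653*31+653)%997=956 [pair 2] -> [228, 52, 956]
  Sibling for proof at L1: 653
L3: h(228,52)=(228*31+52)%997=141 [pair 0] h(956,956)=(956*31+956)%997=682 [pair 1] -> [141, 682]
  Sibling for proof at L2: 956
L4: h(141,682)=(141*31+682)%997=68 [pair 0] -> [68]
  Sibling for proof at L3: 141
Root: 68
Proof path (sibling hashes from leaf to root): [12, 653, 956, 141]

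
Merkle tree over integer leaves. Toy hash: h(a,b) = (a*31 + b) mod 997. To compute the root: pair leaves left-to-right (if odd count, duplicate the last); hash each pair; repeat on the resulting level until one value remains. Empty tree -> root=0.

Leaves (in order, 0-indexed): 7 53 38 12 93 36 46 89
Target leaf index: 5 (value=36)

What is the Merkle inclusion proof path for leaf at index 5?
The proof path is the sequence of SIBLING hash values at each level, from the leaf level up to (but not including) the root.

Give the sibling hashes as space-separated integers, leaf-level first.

L0 (leaves): [7, 53, 38, 12, 93, 36, 46, 89], target index=5
L1: h(7,53)=(7*31+53)%997=270 [pair 0] h(38,12)=(38*31+12)%997=193 [pair 1] h(93,36)=(93*31+36)%997=925 [pair 2] h(46,89)=(46*31+89)%997=518 [pair 3] -> [270, 193, 925, 518]
  Sibling for proof at L0: 93
L2: h(270,193)=(270*31+193)%997=587 [pair 0] h(925,518)=(925*31+518)%997=280 [pair 1] -> [587, 280]
  Sibling for proof at L1: 518
L3: h(587,280)=(587*31+280)%997=531 [pair 0] -> [531]
  Sibling for proof at L2: 587
Root: 531
Proof path (sibling hashes from leaf to root): [93, 518, 587]

Answer: 93 518 587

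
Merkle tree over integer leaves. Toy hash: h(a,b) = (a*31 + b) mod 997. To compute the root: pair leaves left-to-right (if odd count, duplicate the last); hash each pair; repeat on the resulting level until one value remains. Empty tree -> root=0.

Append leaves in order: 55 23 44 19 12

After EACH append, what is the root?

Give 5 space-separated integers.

After append 55 (leaves=[55]):
  L0: [55]
  root=55
After append 23 (leaves=[55, 23]):
  L0: [55, 23]
  L1: h(55,23)=(55*31+23)%997=731 -> [731]
  root=731
After append 44 (leaves=[55, 23, 44]):
  L0: [55, 23, 44]
  L1: h(55,23)=(55*31+23)%997=731 h(44,44)=(44*31+44)%997=411 -> [731, 411]
  L2: h(731,411)=(731*31+411)%997=141 -> [141]
  root=141
After append 19 (leaves=[55, 23, 44, 19]):
  L0: [55, 23, 44, 19]
  L1: h(55,23)=(55*31+23)%997=731 h(44,19)=(44*31+19)%997=386 -> [731, 386]
  L2: h(731,386)=(731*31+386)%997=116 -> [116]
  root=116
After append 12 (leaves=[55, 23, 44, 19, 12]):
  L0: [55, 23, 44, 19, 12]
  L1: h(55,23)=(55*31+23)%997=731 h(44,19)=(44*31+19)%997=386 h(12,12)=(12*31+12)%997=384 -> [731, 386, 384]
  L2: h(731,386)=(731*31+386)%997=116 h(384,384)=(384*31+384)%997=324 -> [116, 324]
  L3: h(116,324)=(116*31+324)%997=929 -> [929]
  root=929

Answer: 55 731 141 116 929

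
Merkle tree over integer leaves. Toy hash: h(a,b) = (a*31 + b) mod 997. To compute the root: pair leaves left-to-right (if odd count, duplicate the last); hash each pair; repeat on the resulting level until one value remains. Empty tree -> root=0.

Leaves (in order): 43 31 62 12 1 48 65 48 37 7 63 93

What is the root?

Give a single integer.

Answer: 535

Derivation:
L0: [43, 31, 62, 12, 1, 48, 65, 48, 37, 7, 63, 93]
L1: h(43,31)=(43*31+31)%997=367 h(62,12)=(62*31+12)%997=937 h(1,48)=(1*31+48)%997=79 h(65,48)=(65*31+48)%997=69 h(37,7)=(37*31+7)%997=157 h(63,93)=(63*31+93)%997=52 -> [367, 937, 79, 69, 157, 52]
L2: h(367,937)=(367*31+937)%997=350 h(79,69)=(79*31+69)%997=524 h(157,52)=(157*31+52)%997=931 -> [350, 524, 931]
L3: h(350,524)=(350*31+524)%997=407 h(931,931)=(931*31+931)%997=879 -> [407, 879]
L4: h(407,879)=(407*31+879)%997=535 -> [535]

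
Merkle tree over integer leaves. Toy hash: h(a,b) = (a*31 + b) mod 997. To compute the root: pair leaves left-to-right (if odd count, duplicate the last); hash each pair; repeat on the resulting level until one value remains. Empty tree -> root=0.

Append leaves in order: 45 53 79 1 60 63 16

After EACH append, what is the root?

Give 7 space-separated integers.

After append 45 (leaves=[45]):
  L0: [45]
  root=45
After append 53 (leaves=[45, 53]):
  L0: [45, 53]
  L1: h(45,53)=(45*31+53)%997=451 -> [451]
  root=451
After append 79 (leaves=[45, 53, 79]):
  L0: [45, 53, 79]
  L1: h(45,53)=(45*31+53)%997=451 h(79,79)=(79*31+79)%997=534 -> [451, 534]
  L2: h(451,534)=(451*31+534)%997=557 -> [557]
  root=557
After append 1 (leaves=[45, 53, 79, 1]):
  L0: [45, 53, 79, 1]
  L1: h(45,53)=(45*31+53)%997=451 h(79,1)=(79*31+1)%997=456 -> [451, 456]
  L2: h(451,456)=(451*31+456)%997=479 -> [479]
  root=479
After append 60 (leaves=[45, 53, 79, 1, 60]):
  L0: [45, 53, 79, 1, 60]
  L1: h(45,53)=(45*31+53)%997=451 h(79,1)=(79*31+1)%997=456 h(60,60)=(60*31+60)%997=923 -> [451, 456, 923]
  L2: h(451,456)=(451*31+456)%997=479 h(923,923)=(923*31+923)%997=623 -> [479, 623]
  L3: h(479,623)=(479*31+623)%997=517 -> [517]
  root=517
After append 63 (leaves=[45, 53, 79, 1, 60, 63]):
  L0: [45, 53, 79, 1, 60, 63]
  L1: h(45,53)=(45*31+53)%997=451 h(79,1)=(79*31+1)%997=456 h(60,63)=(60*31+63)%997=926 -> [451, 456, 926]
  L2: h(451,456)=(451*31+456)%997=479 h(926,926)=(926*31+926)%997=719 -> [479, 719]
  L3: h(479,719)=(479*31+719)%997=613 -> [613]
  root=613
After append 16 (leaves=[45, 53, 79, 1, 60, 63, 16]):
  L0: [45, 53, 79, 1, 60, 63, 16]
  L1: h(45,53)=(45*31+53)%997=451 h(79,1)=(79*31+1)%997=456 h(60,63)=(60*31+63)%997=926 h(16,16)=(16*31+16)%997=512 -> [451, 456, 926, 512]
  L2: h(451,456)=(451*31+456)%997=479 h(926,512)=(926*31+512)%997=305 -> [479, 305]
  L3: h(479,305)=(479*31+305)%997=199 -> [199]
  root=199

Answer: 45 451 557 479 517 613 199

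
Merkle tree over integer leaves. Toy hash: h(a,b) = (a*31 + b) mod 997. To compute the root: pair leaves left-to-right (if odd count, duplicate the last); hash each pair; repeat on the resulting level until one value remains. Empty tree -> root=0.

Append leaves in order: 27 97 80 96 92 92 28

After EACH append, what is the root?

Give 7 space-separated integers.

After append 27 (leaves=[27]):
  L0: [27]
  root=27
After append 97 (leaves=[27, 97]):
  L0: [27, 97]
  L1: h(27,97)=(27*31+97)%997=934 -> [934]
  root=934
After append 80 (leaves=[27, 97, 80]):
  L0: [27, 97, 80]
  L1: h(27,97)=(27*31+97)%997=934 h(80,80)=(80*31+80)%997=566 -> [934, 566]
  L2: h(934,566)=(934*31+566)%997=607 -> [607]
  root=607
After append 96 (leaves=[27, 97, 80, 96]):
  L0: [27, 97, 80, 96]
  L1: h(27,97)=(27*31+97)%997=934 h(80,96)=(80*31+96)%997=582 -> [934, 582]
  L2: h(934,582)=(934*31+582)%997=623 -> [623]
  root=623
After append 92 (leaves=[27, 97, 80, 96, 92]):
  L0: [27, 97, 80, 96, 92]
  L1: h(27,97)=(27*31+97)%997=934 h(80,96)=(80*31+96)%997=582 h(92,92)=(92*31+92)%997=950 -> [934, 582, 950]
  L2: h(934,582)=(934*31+582)%997=623 h(950,950)=(950*31+950)%997=490 -> [623, 490]
  L3: h(623,490)=(623*31+490)%997=860 -> [860]
  root=860
After append 92 (leaves=[27, 97, 80, 96, 92, 92]):
  L0: [27, 97, 80, 96, 92, 92]
  L1: h(27,97)=(27*31+97)%997=934 h(80,96)=(80*31+96)%997=582 h(92,92)=(92*31+92)%997=950 -> [934, 582, 950]
  L2: h(934,582)=(934*31+582)%997=623 h(950,950)=(950*31+950)%997=490 -> [623, 490]
  L3: h(623,490)=(623*31+490)%997=860 -> [860]
  root=860
After append 28 (leaves=[27, 97, 80, 96, 92, 92, 28]):
  L0: [27, 97, 80, 96, 92, 92, 28]
  L1: h(27,97)=(27*31+97)%997=934 h(80,96)=(80*31+96)%997=582 h(92,92)=(92*31+92)%997=950 h(28,28)=(28*31+28)%997=896 -> [934, 582, 950, 896]
  L2: h(934,582)=(934*31+582)%997=623 h(950,896)=(950*31+896)%997=436 -> [623, 436]
  L3: h(623,436)=(623*31+436)%997=806 -> [806]
  root=806

Answer: 27 934 607 623 860 860 806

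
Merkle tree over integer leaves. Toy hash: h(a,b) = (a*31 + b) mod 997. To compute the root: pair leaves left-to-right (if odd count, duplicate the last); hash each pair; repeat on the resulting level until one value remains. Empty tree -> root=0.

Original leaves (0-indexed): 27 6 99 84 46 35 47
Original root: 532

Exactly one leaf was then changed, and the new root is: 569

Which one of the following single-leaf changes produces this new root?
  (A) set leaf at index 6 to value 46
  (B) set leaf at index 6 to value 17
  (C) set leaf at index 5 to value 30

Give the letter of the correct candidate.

Answer: B

Derivation:
Original leaves: [27, 6, 99, 84, 46, 35, 47]
Target new root: 569
Try each candidate change and compute the resulting root:
Candidate A: set leaf[6] = 46 -> leaves = [27, 6, 99, 84, 46, 35, 46]
  L0: [27, 6, 99, 84, 46, 35, 46]
  L1: h(27,6)=(27*31+6)%997=843 h(99,84)=(99*31+84)%997=162 h(46,35)=(46*31+35)%997=464 h(46,46)=(46*31+46)%997=475 -> [843, 162, 464, 475]
  L2: h(843,162)=(843*31+162)%997=373 h(464,475)=(464*31+475)%997=901 -> [373, 901]
  L3: h(373,901)=(373*31+901)%997=500 -> [500]
  root = 500 != target 569
Candidate B: set leaf[6] = 17 -> leaves = [27, 6, 99, 84, 46, 35, 17]
  L0: [27, 6, 99, 84, 46, 35, 17]
  L1: h(27,6)=(27*31+6)%997=843 h(99,84)=(99*31+84)%997=162 h(46,35)=(46*31+35)%997=464 h(17,17)=(17*31+17)%997=544 -> [843, 162, 464, 544]
  L2: h(843,162)=(843*31+162)%997=373 h(464,544)=(464*31+544)%997=970 -> [373, 970]
  L3: h(373,970)=(373*31+970)%997=569 -> [569]
  root = 569 == target 569  ** MATCH **
Candidate C: set leaf[5] = 30 -> leaves = [27, 6, 99, 84, 46, 30, 47]
  L0: [27, 6, 99, 84, 46, 30, 47]
  L1: h(27,6)=(27*31+6)%997=843 h(99,84)=(99*31+84)%997=162 h(46,30)=(46*31+30)%997=459 h(47,47)=(47*31+47)%997=507 -> [843, 162, 459, 507]
  L2: h(843,162)=(843*31+162)%997=373 h(459,507)=(459*31+507)%997=778 -> [373, 778]
  L3: h(373,778)=(373*31+778)%997=377 -> [377]
  root = 377 != target 569
Candidate B produces the target root.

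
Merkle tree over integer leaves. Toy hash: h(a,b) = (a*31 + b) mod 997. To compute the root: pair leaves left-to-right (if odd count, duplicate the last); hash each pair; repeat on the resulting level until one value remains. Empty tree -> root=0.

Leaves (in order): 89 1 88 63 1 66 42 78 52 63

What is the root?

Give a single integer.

L0: [89, 1, 88, 63, 1, 66, 42, 78, 52, 63]
L1: h(89,1)=(89*31+1)%997=766 h(88,63)=(88*31+63)%997=797 h(1,66)=(1*31+66)%997=97 h(42,78)=(42*31+78)%997=383 h(52,63)=(52*31+63)%997=678 -> [766, 797, 97, 383, 678]
L2: h(766,797)=(766*31+797)%997=615 h(97,383)=(97*31+383)%997=399 h(678,678)=(678*31+678)%997=759 -> [615, 399, 759]
L3: h(615,399)=(615*31+399)%997=521 h(759,759)=(759*31+759)%997=360 -> [521, 360]
L4: h(521,360)=(521*31+360)%997=559 -> [559]

Answer: 559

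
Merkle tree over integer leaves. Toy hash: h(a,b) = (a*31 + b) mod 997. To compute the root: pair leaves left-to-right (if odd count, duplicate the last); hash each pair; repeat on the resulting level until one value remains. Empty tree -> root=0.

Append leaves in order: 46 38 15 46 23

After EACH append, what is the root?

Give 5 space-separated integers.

Answer: 46 467 2 33 647

Derivation:
After append 46 (leaves=[46]):
  L0: [46]
  root=46
After append 38 (leaves=[46, 38]):
  L0: [46, 38]
  L1: h(46,38)=(46*31+38)%997=467 -> [467]
  root=467
After append 15 (leaves=[46, 38, 15]):
  L0: [46, 38, 15]
  L1: h(46,38)=(46*31+38)%997=467 h(15,15)=(15*31+15)%997=480 -> [467, 480]
  L2: h(467,480)=(467*31+480)%997=2 -> [2]
  root=2
After append 46 (leaves=[46, 38, 15, 46]):
  L0: [46, 38, 15, 46]
  L1: h(46,38)=(46*31+38)%997=467 h(15,46)=(15*31+46)%997=511 -> [467, 511]
  L2: h(467,511)=(467*31+511)%997=33 -> [33]
  root=33
After append 23 (leaves=[46, 38, 15, 46, 23]):
  L0: [46, 38, 15, 46, 23]
  L1: h(46,38)=(46*31+38)%997=467 h(15,46)=(15*31+46)%997=511 h(23,23)=(23*31+23)%997=736 -> [467, 511, 736]
  L2: h(467,511)=(467*31+511)%997=33 h(736,736)=(736*31+736)%997=621 -> [33, 621]
  L3: h(33,621)=(33*31+621)%997=647 -> [647]
  root=647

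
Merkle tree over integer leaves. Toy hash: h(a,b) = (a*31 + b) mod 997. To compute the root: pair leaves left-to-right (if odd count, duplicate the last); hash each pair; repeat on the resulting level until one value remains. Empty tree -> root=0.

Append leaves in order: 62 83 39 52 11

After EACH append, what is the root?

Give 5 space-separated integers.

Answer: 62 11 592 605 109

Derivation:
After append 62 (leaves=[62]):
  L0: [62]
  root=62
After append 83 (leaves=[62, 83]):
  L0: [62, 83]
  L1: h(62,83)=(62*31+83)%997=11 -> [11]
  root=11
After append 39 (leaves=[62, 83, 39]):
  L0: [62, 83, 39]
  L1: h(62,83)=(62*31+83)%997=11 h(39,39)=(39*31+39)%997=251 -> [11, 251]
  L2: h(11,251)=(11*31+251)%997=592 -> [592]
  root=592
After append 52 (leaves=[62, 83, 39, 52]):
  L0: [62, 83, 39, 52]
  L1: h(62,83)=(62*31+83)%997=11 h(39,52)=(39*31+52)%997=264 -> [11, 264]
  L2: h(11,264)=(11*31+264)%997=605 -> [605]
  root=605
After append 11 (leaves=[62, 83, 39, 52, 11]):
  L0: [62, 83, 39, 52, 11]
  L1: h(62,83)=(62*31+83)%997=11 h(39,52)=(39*31+52)%997=264 h(11,11)=(11*31+11)%997=352 -> [11, 264, 352]
  L2: h(11,264)=(11*31+264)%997=605 h(352,352)=(352*31+352)%997=297 -> [605, 297]
  L3: h(605,297)=(605*31+297)%997=109 -> [109]
  root=109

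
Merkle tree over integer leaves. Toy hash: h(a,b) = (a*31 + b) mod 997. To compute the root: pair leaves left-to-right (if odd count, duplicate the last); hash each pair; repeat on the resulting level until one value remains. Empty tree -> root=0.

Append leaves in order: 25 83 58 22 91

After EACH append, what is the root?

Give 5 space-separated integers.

Answer: 25 858 538 502 73

Derivation:
After append 25 (leaves=[25]):
  L0: [25]
  root=25
After append 83 (leaves=[25, 83]):
  L0: [25, 83]
  L1: h(25,83)=(25*31+83)%997=858 -> [858]
  root=858
After append 58 (leaves=[25, 83, 58]):
  L0: [25, 83, 58]
  L1: h(25,83)=(25*31+83)%997=858 h(58,58)=(58*31+58)%997=859 -> [858, 859]
  L2: h(858,859)=(858*31+859)%997=538 -> [538]
  root=538
After append 22 (leaves=[25, 83, 58, 22]):
  L0: [25, 83, 58, 22]
  L1: h(25,83)=(25*31+83)%997=858 h(58,22)=(58*31+22)%997=823 -> [858, 823]
  L2: h(858,823)=(858*31+823)%997=502 -> [502]
  root=502
After append 91 (leaves=[25, 83, 58, 22, 91]):
  L0: [25, 83, 58, 22, 91]
  L1: h(25,83)=(25*31+83)%997=858 h(58,22)=(58*31+22)%997=823 h(91,91)=(91*31+91)%997=918 -> [858, 823, 918]
  L2: h(858,823)=(858*31+823)%997=502 h(918,918)=(918*31+918)%997=463 -> [502, 463]
  L3: h(502,463)=(502*31+463)%997=73 -> [73]
  root=73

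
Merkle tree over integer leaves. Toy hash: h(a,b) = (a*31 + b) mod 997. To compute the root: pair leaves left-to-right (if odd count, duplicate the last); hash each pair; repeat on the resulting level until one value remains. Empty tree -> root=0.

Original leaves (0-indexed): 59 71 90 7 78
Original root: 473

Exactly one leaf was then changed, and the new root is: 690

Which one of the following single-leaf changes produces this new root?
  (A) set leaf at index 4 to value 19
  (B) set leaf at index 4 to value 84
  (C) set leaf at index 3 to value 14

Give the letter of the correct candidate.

Original leaves: [59, 71, 90, 7, 78]
Target new root: 690
Try each candidate change and compute the resulting root:
Candidate A: set leaf[4] = 19 -> leaves = [59, 71, 90, 7, 19]
  L0: [59, 71, 90, 7, 19]
  L1: h(59,71)=(59*31+71)%997=903 h(90,7)=(90*31+7)%997=803 h(19,19)=(19*31+19)%997=608 -> [903, 803, 608]
  L2: h(903,803)=(903*31+803)%997=880 h(608,608)=(608*31+608)%997=513 -> [880, 513]
  L3: h(880,513)=(880*31+513)%997=874 -> [874]
  root = 874 != target 690
Candidate B: set leaf[4] = 84 -> leaves = [59, 71, 90, 7, 84]
  L0: [59, 71, 90, 7, 84]
  L1: h(59,71)=(59*31+71)%997=903 h(90,7)=(90*31+7)%997=803 h(84,84)=(84*31+84)%997=694 -> [903, 803, 694]
  L2: h(903,803)=(903*31+803)%997=880 h(694,694)=(694*31+694)%997=274 -> [880, 274]
  L3: h(880,274)=(880*31+274)%997=635 -> [635]
  root = 635 != target 690
Candidate C: set leaf[3] = 14 -> leaves = [59, 71, 90, 14, 78]
  L0: [59, 71, 90, 14, 78]
  L1: h(59,71)=(59*31+71)%997=903 h(90,14)=(90*31+14)%997=810 h(78,78)=(78*31+78)%997=502 -> [903, 810, 502]
  L2: h(903,810)=(903*31+810)%997=887 h(502,502)=(502*31+502)%997=112 -> [887, 112]
  L3: h(887,112)=(887*31+112)%997=690 -> [690]
  root = 690 == target 690  ** MATCH **
Candidate C produces the target root.

Answer: C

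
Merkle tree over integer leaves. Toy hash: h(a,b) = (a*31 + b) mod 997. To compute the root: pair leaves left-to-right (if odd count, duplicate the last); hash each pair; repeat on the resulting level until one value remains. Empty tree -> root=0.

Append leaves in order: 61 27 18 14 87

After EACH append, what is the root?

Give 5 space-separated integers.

Answer: 61 921 214 210 883

Derivation:
After append 61 (leaves=[61]):
  L0: [61]
  root=61
After append 27 (leaves=[61, 27]):
  L0: [61, 27]
  L1: h(61,27)=(61*31+27)%997=921 -> [921]
  root=921
After append 18 (leaves=[61, 27, 18]):
  L0: [61, 27, 18]
  L1: h(61,27)=(61*31+27)%997=921 h(18,18)=(18*31+18)%997=576 -> [921, 576]
  L2: h(921,576)=(921*31+576)%997=214 -> [214]
  root=214
After append 14 (leaves=[61, 27, 18, 14]):
  L0: [61, 27, 18, 14]
  L1: h(61,27)=(61*31+27)%997=921 h(18,14)=(18*31+14)%997=572 -> [921, 572]
  L2: h(921,572)=(921*31+572)%997=210 -> [210]
  root=210
After append 87 (leaves=[61, 27, 18, 14, 87]):
  L0: [61, 27, 18, 14, 87]
  L1: h(61,27)=(61*31+27)%997=921 h(18,14)=(18*31+14)%997=572 h(87,87)=(87*31+87)%997=790 -> [921, 572, 790]
  L2: h(921,572)=(921*31+572)%997=210 h(790,790)=(790*31+790)%997=355 -> [210, 355]
  L3: h(210,355)=(210*31+355)%997=883 -> [883]
  root=883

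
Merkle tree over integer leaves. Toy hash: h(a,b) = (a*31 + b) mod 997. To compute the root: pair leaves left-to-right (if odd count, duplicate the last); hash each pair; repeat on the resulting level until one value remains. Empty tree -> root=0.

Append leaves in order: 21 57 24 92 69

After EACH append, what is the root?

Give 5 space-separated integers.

Answer: 21 708 782 850 297

Derivation:
After append 21 (leaves=[21]):
  L0: [21]
  root=21
After append 57 (leaves=[21, 57]):
  L0: [21, 57]
  L1: h(21,57)=(21*31+57)%997=708 -> [708]
  root=708
After append 24 (leaves=[21, 57, 24]):
  L0: [21, 57, 24]
  L1: h(21,57)=(21*31+57)%997=708 h(24,24)=(24*31+24)%997=768 -> [708, 768]
  L2: h(708,768)=(708*31+768)%997=782 -> [782]
  root=782
After append 92 (leaves=[21, 57, 24, 92]):
  L0: [21, 57, 24, 92]
  L1: h(21,57)=(21*31+57)%997=708 h(24,92)=(24*31+92)%997=836 -> [708, 836]
  L2: h(708,836)=(708*31+836)%997=850 -> [850]
  root=850
After append 69 (leaves=[21, 57, 24, 92, 69]):
  L0: [21, 57, 24, 92, 69]
  L1: h(21,57)=(21*31+57)%997=708 h(24,92)=(24*31+92)%997=836 h(69,69)=(69*31+69)%997=214 -> [708, 836, 214]
  L2: h(708,836)=(708*31+836)%997=850 h(214,214)=(214*31+214)%997=866 -> [850, 866]
  L3: h(850,866)=(850*31+866)%997=297 -> [297]
  root=297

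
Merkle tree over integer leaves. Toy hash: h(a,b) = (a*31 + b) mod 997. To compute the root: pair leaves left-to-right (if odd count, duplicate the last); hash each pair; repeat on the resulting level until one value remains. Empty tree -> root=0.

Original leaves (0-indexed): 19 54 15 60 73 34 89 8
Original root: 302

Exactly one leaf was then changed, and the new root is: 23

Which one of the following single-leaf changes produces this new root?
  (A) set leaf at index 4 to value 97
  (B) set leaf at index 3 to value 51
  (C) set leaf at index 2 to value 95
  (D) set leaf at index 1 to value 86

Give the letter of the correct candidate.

Answer: B

Derivation:
Original leaves: [19, 54, 15, 60, 73, 34, 89, 8]
Target new root: 23
Try each candidate change and compute the resulting root:
Candidate A: set leaf[4] = 97 -> leaves = [19, 54, 15, 60, 97, 34, 89, 8]
  L0: [19, 54, 15, 60, 97, 34, 89, 8]
  L1: h(19,54)=(19*31+54)%997=643 h(15,60)=(15*31+60)%997=525 h(97,34)=(97*31+34)%997=50 h(89,8)=(89*31+8)%997=773 -> [643, 525, 50, 773]
  L2: h(643,525)=(643*31+525)%997=518 h(50,773)=(50*31+773)%997=329 -> [518, 329]
  L3: h(518,329)=(518*31+329)%997=435 -> [435]
  root = 435 != target 23
Candidate B: set leaf[3] = 51 -> leaves = [19, 54, 15, 51, 73, 34, 89, 8]
  L0: [19, 54, 15, 51, 73, 34, 89, 8]
  L1: h(19,54)=(19*31+54)%997=643 h(15,51)=(15*31+51)%997=516 h(73,34)=(73*31+34)%997=303 h(89,8)=(89*31+8)%997=773 -> [643, 516, 303, 773]
  L2: h(643,516)=(643*31+516)%997=509 h(303,773)=(303*31+773)%997=196 -> [509, 196]
  L3: h(509,196)=(509*31+196)%997=23 -> [23]
  root = 23 == target 23  ** MATCH **
Candidate C: set leaf[2] = 95 -> leaves = [19, 54, 95, 60, 73, 34, 89, 8]
  L0: [19, 54, 95, 60, 73, 34, 89, 8]
  L1: h(19,54)=(19*31+54)%997=643 h(95,60)=(95*31+60)%997=14 h(73,34)=(73*31+34)%997=303 h(89,8)=(89*31+8)%997=773 -> [643, 14, 303, 773]
  L2: h(643,14)=(643*31+14)%997=7 h(303,773)=(303*31+773)%997=196 -> [7, 196]
  L3: h(7,196)=(7*31+196)%997=413 -> [413]
  root = 413 != target 23
Candidate D: set leaf[1] = 86 -> leaves = [19, 86, 15, 60, 73, 34, 89, 8]
  L0: [19, 86, 15, 60, 73, 34, 89, 8]
  L1: h(19,86)=(19*31+86)%997=675 h(15,60)=(15*31+60)%997=525 h(73,34)=(73*31+34)%997=303 h(89,8)=(89*31+8)%997=773 -> [675, 525, 303, 773]
  L2: h(675,525)=(675*31+525)%997=513 h(303,773)=(303*31+773)%997=196 -> [513, 196]
  L3: h(513,196)=(513*31+196)%997=147 -> [147]
  root = 147 != target 23
Candidate B produces the target root.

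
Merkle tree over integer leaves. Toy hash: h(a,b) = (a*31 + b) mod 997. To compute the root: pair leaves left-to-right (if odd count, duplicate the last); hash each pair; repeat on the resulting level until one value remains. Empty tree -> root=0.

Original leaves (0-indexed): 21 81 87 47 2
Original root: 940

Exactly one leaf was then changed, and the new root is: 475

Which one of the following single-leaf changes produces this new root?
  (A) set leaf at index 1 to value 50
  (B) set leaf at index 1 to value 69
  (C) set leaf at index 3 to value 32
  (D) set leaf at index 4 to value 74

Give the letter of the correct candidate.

Original leaves: [21, 81, 87, 47, 2]
Target new root: 475
Try each candidate change and compute the resulting root:
Candidate A: set leaf[1] = 50 -> leaves = [21, 50, 87, 47, 2]
  L0: [21, 50, 87, 47, 2]
  L1: h(21,50)=(21*31+50)%997=701 h(87,47)=(87*31+47)%997=750 h(2,2)=(2*31+2)%997=64 -> [701, 750, 64]
  L2: h(701,750)=(701*31+750)%997=547 h(64,64)=(64*31+64)%997=54 -> [547, 54]
  L3: h(547,54)=(547*31+54)%997=62 -> [62]
  root = 62 != target 475
Candidate B: set leaf[1] = 69 -> leaves = [21, 69, 87, 47, 2]
  L0: [21, 69, 87, 47, 2]
  L1: h(21,69)=(21*31+69)%997=720 h(87,47)=(87*31+47)%997=750 h(2,2)=(2*31+2)%997=64 -> [720, 750, 64]
  L2: h(720,750)=(720*31+750)%997=139 h(64,64)=(64*31+64)%997=54 -> [139, 54]
  L3: h(139,54)=(139*31+54)%997=375 -> [375]
  root = 375 != target 475
Candidate C: set leaf[3] = 32 -> leaves = [21, 81, 87, 32, 2]
  L0: [21, 81, 87, 32, 2]
  L1: h(21,81)=(21*31+81)%997=732 h(87,32)=(87*31+32)%997=735 h(2,2)=(2*31+2)%997=64 -> [732, 735, 64]
  L2: h(732,735)=(732*31+735)%997=496 h(64,64)=(64*31+64)%997=54 -> [496, 54]
  L3: h(496,54)=(496*31+54)%997=475 -> [475]
  root = 475 == target 475  ** MATCH **
Candidate D: set leaf[4] = 74 -> leaves = [21, 81, 87, 47, 74]
  L0: [21, 81, 87, 47, 74]
  L1: h(21,81)=(21*31+81)%997=732 h(87,47)=(87*31+47)%997=750 h(74,74)=(74*31+74)%997=374 -> [732, 750, 374]
  L2: h(732,750)=(732*31+750)%997=511 h(374,374)=(374*31+374)%997=4 -> [511, 4]
  L3: h(511,4)=(511*31+4)%997=890 -> [890]
  root = 890 != target 475
Candidate C produces the target root.

Answer: C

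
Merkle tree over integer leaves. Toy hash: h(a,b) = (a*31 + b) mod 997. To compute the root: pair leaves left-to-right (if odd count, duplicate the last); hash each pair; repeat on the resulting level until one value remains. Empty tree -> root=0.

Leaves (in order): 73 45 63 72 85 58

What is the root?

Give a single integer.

Answer: 61

Derivation:
L0: [73, 45, 63, 72, 85, 58]
L1: h(73,45)=(73*31+45)%997=314 h(63,72)=(63*31+72)%997=31 h(85,58)=(85*31+58)%997=699 -> [314, 31, 699]
L2: h(314,31)=(314*31+31)%997=792 h(699,699)=(699*31+699)%997=434 -> [792, 434]
L3: h(792,434)=(792*31+434)%997=61 -> [61]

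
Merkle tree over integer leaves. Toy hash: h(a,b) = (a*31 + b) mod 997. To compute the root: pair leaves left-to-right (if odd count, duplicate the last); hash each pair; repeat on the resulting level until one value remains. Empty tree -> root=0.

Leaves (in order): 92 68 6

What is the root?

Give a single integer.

L0: [92, 68, 6]
L1: h(92,68)=(92*31+68)%997=926 h(6,6)=(6*31+6)%997=192 -> [926, 192]
L2: h(926,192)=(926*31+192)%997=982 -> [982]

Answer: 982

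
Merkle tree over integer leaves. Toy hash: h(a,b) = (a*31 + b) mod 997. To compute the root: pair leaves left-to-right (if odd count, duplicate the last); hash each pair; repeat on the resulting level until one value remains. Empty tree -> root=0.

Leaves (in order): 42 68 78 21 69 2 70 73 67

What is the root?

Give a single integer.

Answer: 905

Derivation:
L0: [42, 68, 78, 21, 69, 2, 70, 73, 67]
L1: h(42,68)=(42*31+68)%997=373 h(78,21)=(78*31+21)%997=445 h(69,2)=(69*31+2)%997=147 h(70,73)=(70*31+73)%997=249 h(67,67)=(67*31+67)%997=150 -> [373, 445, 147, 249, 150]
L2: h(373,445)=(373*31+445)%997=44 h(147,249)=(147*31+249)%997=818 h(150,150)=(150*31+150)%997=812 -> [44, 818, 812]
L3: h(44,818)=(44*31+818)%997=188 h(812,812)=(812*31+812)%997=62 -> [188, 62]
L4: h(188,62)=(188*31+62)%997=905 -> [905]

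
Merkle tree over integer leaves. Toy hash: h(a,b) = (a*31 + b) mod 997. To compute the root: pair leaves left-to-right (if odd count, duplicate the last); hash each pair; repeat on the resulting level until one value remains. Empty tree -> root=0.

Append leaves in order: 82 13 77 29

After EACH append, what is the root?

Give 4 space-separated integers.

Answer: 82 561 912 864

Derivation:
After append 82 (leaves=[82]):
  L0: [82]
  root=82
After append 13 (leaves=[82, 13]):
  L0: [82, 13]
  L1: h(82,13)=(82*31+13)%997=561 -> [561]
  root=561
After append 77 (leaves=[82, 13, 77]):
  L0: [82, 13, 77]
  L1: h(82,13)=(82*31+13)%997=561 h(77,77)=(77*31+77)%997=470 -> [561, 470]
  L2: h(561,470)=(561*31+470)%997=912 -> [912]
  root=912
After append 29 (leaves=[82, 13, 77, 29]):
  L0: [82, 13, 77, 29]
  L1: h(82,13)=(82*31+13)%997=561 h(77,29)=(77*31+29)%997=422 -> [561, 422]
  L2: h(561,422)=(561*31+422)%997=864 -> [864]
  root=864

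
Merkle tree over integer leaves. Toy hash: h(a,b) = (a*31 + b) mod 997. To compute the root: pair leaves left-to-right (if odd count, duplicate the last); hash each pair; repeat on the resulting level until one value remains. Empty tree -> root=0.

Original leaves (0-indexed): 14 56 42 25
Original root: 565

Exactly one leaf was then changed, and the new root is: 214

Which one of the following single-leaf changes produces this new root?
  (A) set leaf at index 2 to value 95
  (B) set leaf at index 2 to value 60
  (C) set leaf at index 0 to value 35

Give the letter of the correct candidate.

Original leaves: [14, 56, 42, 25]
Target new root: 214
Try each candidate change and compute the resulting root:
Candidate A: set leaf[2] = 95 -> leaves = [14, 56, 95, 25]
  L0: [14, 56, 95, 25]
  L1: h(14,56)=(14*31+56)%997=490 h(95,25)=(95*31+25)%997=976 -> [490, 976]
  L2: h(490,976)=(490*31+976)%997=214 -> [214]
  root = 214 == target 214  ** MATCH **
Candidate B: set leaf[2] = 60 -> leaves = [14, 56, 60, 25]
  L0: [14, 56, 60, 25]
  L1: h(14,56)=(14*31+56)%997=490 h(60,25)=(60*31+25)%997=888 -> [490, 888]
  L2: h(490,888)=(490*31+888)%997=126 -> [126]
  root = 126 != target 214
Candidate C: set leaf[0] = 35 -> leaves = [35, 56, 42, 25]
  L0: [35, 56, 42, 25]
  L1: h(35,56)=(35*31+56)%997=144 h(42,25)=(42*31+25)%997=330 -> [144, 330]
  L2: h(144,330)=(144*31+330)%997=806 -> [806]
  root = 806 != target 214
Candidate A produces the target root.

Answer: A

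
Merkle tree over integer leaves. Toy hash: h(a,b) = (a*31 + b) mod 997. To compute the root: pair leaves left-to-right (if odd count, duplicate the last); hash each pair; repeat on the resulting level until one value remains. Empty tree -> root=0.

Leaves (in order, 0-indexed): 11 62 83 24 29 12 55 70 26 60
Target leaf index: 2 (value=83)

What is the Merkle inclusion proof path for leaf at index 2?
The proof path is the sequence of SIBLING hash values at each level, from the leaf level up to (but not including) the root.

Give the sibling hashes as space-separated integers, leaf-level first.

Answer: 24 403 106 451

Derivation:
L0 (leaves): [11, 62, 83, 24, 29, 12, 55, 70, 26, 60], target index=2
L1: h(11,62)=(11*31+62)%997=403 [pair 0] h(83,24)=(83*31+24)%997=603 [pair 1] h(29,12)=(29*31+12)%997=911 [pair 2] h(55,70)=(55*31+70)%997=778 [pair 3] h(26,60)=(26*31+60)%997=866 [pair 4] -> [403, 603, 911, 778, 866]
  Sibling for proof at L0: 24
L2: h(403,603)=(403*31+603)%997=135 [pair 0] h(911,778)=(911*31+778)%997=106 [pair 1] h(866,866)=(866*31+866)%997=793 [pair 2] -> [135, 106, 793]
  Sibling for proof at L1: 403
L3: h(135,106)=(135*31+106)%997=303 [pair 0] h(793,793)=(793*31+793)%997=451 [pair 1] -> [303, 451]
  Sibling for proof at L2: 106
L4: h(303,451)=(303*31+451)%997=871 [pair 0] -> [871]
  Sibling for proof at L3: 451
Root: 871
Proof path (sibling hashes from leaf to root): [24, 403, 106, 451]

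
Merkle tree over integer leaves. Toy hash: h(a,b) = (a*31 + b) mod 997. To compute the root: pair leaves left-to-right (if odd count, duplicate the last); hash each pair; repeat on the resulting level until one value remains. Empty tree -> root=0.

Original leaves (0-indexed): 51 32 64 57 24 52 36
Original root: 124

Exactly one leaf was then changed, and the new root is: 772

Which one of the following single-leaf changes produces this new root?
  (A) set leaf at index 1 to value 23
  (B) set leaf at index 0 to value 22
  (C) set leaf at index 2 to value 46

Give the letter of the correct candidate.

Answer: C

Derivation:
Original leaves: [51, 32, 64, 57, 24, 52, 36]
Target new root: 772
Try each candidate change and compute the resulting root:
Candidate A: set leaf[1] = 23 -> leaves = [51, 23, 64, 57, 24, 52, 36]
  L0: [51, 23, 64, 57, 24, 52, 36]
  L1: h(51,23)=(51*31+23)%997=607 h(64,57)=(64*31+57)%997=47 h(24,52)=(24*31+52)%997=796 h(36,36)=(36*31+36)%997=155 -> [607, 47, 796, 155]
  L2: h(607,47)=(607*31+47)%997=918 h(796,155)=(796*31+155)%997=903 -> [918, 903]
  L3: h(918,903)=(918*31+903)%997=448 -> [448]
  root = 448 != target 772
Candidate B: set leaf[0] = 22 -> leaves = [22, 32, 64, 57, 24, 52, 36]
  L0: [22, 32, 64, 57, 24, 52, 36]
  L1: h(22,32)=(22*31+32)%997=714 h(64,57)=(64*31+57)%997=47 h(24,52)=(24*31+52)%997=796 h(36,36)=(36*31+36)%997=155 -> [714, 47, 796, 155]
  L2: h(714,47)=(714*31+47)%997=247 h(796,155)=(796*31+155)%997=903 -> [247, 903]
  L3: h(247,903)=(247*31+903)%997=584 -> [584]
  root = 584 != target 772
Candidate C: set leaf[2] = 46 -> leaves = [51, 32, 46, 57, 24, 52, 36]
  L0: [51, 32, 46, 57, 24, 52, 36]
  L1: h(51,32)=(51*31+32)%997=616 h(46,57)=(46*31+57)%997=486 h(24,52)=(24*31+52)%997=796 h(36,36)=(36*31+36)%997=155 -> [616, 486, 796, 155]
  L2: h(616,486)=(616*31+486)%997=639 h(796,155)=(796*31+155)%997=903 -> [639, 903]
  L3: h(639,903)=(639*31+903)%997=772 -> [772]
  root = 772 == target 772  ** MATCH **
Candidate C produces the target root.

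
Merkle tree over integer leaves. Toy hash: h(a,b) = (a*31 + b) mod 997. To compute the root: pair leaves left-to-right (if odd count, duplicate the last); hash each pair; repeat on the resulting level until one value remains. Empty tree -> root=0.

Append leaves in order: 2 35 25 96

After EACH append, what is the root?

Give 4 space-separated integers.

After append 2 (leaves=[2]):
  L0: [2]
  root=2
After append 35 (leaves=[2, 35]):
  L0: [2, 35]
  L1: h(2,35)=(2*31+35)%997=97 -> [97]
  root=97
After append 25 (leaves=[2, 35, 25]):
  L0: [2, 35, 25]
  L1: h(2,35)=(2*31+35)%997=97 h(25,25)=(25*31+25)%997=800 -> [97, 800]
  L2: h(97,800)=(97*31+800)%997=816 -> [816]
  root=816
After append 96 (leaves=[2, 35, 25, 96]):
  L0: [2, 35, 25, 96]
  L1: h(2,35)=(2*31+35)%997=97 h(25,96)=(25*31+96)%997=871 -> [97, 871]
  L2: h(97,871)=(97*31+871)%997=887 -> [887]
  root=887

Answer: 2 97 816 887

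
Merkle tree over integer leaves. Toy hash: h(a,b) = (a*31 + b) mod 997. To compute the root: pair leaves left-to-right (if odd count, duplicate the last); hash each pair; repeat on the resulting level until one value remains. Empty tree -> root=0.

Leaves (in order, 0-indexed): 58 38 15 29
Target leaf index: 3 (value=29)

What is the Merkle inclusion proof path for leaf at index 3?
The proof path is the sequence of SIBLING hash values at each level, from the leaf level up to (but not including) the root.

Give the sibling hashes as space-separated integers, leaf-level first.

Answer: 15 839

Derivation:
L0 (leaves): [58, 38, 15, 29], target index=3
L1: h(58,38)=(58*31+38)%997=839 [pair 0] h(15,29)=(15*31+29)%997=494 [pair 1] -> [839, 494]
  Sibling for proof at L0: 15
L2: h(839,494)=(839*31+494)%997=581 [pair 0] -> [581]
  Sibling for proof at L1: 839
Root: 581
Proof path (sibling hashes from leaf to root): [15, 839]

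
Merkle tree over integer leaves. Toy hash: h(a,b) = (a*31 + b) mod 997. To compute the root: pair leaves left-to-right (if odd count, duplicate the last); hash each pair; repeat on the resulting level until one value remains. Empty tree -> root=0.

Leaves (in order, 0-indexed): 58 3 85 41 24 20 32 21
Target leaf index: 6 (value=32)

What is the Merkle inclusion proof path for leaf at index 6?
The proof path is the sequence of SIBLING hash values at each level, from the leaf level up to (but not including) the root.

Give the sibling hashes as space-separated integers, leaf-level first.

Answer: 21 764 681

Derivation:
L0 (leaves): [58, 3, 85, 41, 24, 20, 32, 21], target index=6
L1: h(58,3)=(58*31+3)%997=804 [pair 0] h(85,41)=(85*31+41)%997=682 [pair 1] h(24,20)=(24*31+20)%997=764 [pair 2] h(32,21)=(32*31+21)%997=16 [pair 3] -> [804, 682, 764, 16]
  Sibling for proof at L0: 21
L2: h(804,682)=(804*31+682)%997=681 [pair 0] h(764,16)=(764*31+16)%997=769 [pair 1] -> [681, 769]
  Sibling for proof at L1: 764
L3: h(681,769)=(681*31+769)%997=943 [pair 0] -> [943]
  Sibling for proof at L2: 681
Root: 943
Proof path (sibling hashes from leaf to root): [21, 764, 681]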